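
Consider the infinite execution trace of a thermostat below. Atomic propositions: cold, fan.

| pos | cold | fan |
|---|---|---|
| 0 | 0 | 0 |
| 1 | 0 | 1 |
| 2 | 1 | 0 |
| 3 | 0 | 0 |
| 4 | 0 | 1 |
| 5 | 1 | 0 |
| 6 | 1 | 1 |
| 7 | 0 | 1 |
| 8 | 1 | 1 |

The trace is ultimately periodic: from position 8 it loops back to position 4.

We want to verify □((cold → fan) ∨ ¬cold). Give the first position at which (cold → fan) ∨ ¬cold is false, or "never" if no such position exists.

2

Check (cold → fan) ∨ ¬cold at each position in order: 0 ✓, 1 ✓.
At position 2 the labels are {cold}, so (cold → fan) ∨ ¬cold is false there. This is the first violation.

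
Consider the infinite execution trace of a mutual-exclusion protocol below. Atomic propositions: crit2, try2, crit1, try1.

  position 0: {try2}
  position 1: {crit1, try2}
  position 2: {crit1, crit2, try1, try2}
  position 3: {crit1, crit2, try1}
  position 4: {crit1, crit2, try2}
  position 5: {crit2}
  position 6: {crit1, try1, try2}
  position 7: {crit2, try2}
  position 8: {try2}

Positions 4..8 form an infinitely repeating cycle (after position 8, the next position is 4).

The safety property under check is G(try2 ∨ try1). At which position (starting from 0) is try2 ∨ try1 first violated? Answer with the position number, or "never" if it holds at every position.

5

Check try2 ∨ try1 at each position in order: 0 ✓, 1 ✓, 2 ✓, 3 ✓, 4 ✓.
At position 5 the labels are {crit2}, so try2 ∨ try1 is false there. This is the first violation.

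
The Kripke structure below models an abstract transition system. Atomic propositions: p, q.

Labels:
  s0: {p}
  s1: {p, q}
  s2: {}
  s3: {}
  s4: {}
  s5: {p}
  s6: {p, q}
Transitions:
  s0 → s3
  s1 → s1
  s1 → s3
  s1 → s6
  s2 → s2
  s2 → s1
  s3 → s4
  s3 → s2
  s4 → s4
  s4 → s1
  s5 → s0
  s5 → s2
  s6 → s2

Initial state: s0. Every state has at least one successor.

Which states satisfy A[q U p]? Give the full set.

States satisfying q: {s1, s6}.
States satisfying p: {s0, s1, s5, s6}.
States satisfying A[q U p]: {s0, s1, s5, s6}.

{s0, s1, s5, s6}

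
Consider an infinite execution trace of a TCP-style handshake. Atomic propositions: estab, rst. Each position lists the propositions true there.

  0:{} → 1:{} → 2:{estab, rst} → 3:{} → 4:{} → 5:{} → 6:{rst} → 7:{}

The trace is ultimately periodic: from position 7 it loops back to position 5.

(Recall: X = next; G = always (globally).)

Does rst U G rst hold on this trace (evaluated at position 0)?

Does not hold

Walking from position 0: at position 0, G rst has not yet held and rst fails, so rst U G rst is false.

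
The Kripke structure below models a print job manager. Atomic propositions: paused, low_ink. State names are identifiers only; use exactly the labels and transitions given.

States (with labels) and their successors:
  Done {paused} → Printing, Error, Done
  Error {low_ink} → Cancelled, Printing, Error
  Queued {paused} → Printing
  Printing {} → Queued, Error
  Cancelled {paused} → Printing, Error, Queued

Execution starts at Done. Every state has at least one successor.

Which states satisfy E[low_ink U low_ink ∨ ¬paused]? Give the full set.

States satisfying low_ink: {Error}.
States satisfying low_ink ∨ ¬paused: {Error, Printing}.
States satisfying E[low_ink U low_ink ∨ ¬paused]: {Error, Printing}.

{Error, Printing}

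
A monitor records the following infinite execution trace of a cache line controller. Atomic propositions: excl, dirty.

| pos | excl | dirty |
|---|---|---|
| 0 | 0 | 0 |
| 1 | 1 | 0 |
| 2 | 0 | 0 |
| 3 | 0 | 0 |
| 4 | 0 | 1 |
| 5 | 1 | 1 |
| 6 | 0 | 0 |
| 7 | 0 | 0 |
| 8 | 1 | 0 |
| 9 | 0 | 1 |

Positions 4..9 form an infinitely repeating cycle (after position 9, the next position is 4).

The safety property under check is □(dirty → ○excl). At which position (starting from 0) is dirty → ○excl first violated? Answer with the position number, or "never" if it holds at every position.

5

Check dirty → ○excl at each position in order: 0 ✓, 1 ✓, 2 ✓, 3 ✓, 4 ✓.
At position 5 the labels are {dirty, excl} and the next position 6 has {}, so dirty → ○excl is false there. This is the first violation.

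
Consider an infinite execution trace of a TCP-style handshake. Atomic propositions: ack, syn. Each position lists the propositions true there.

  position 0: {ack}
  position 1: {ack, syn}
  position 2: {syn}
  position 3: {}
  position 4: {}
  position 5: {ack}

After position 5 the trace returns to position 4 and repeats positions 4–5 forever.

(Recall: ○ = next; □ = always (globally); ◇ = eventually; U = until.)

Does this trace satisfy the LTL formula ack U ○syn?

Yes

Walking from position 0: ○syn first holds at position 0, and ack holds at every earlier position along the way, so ack U ○syn holds.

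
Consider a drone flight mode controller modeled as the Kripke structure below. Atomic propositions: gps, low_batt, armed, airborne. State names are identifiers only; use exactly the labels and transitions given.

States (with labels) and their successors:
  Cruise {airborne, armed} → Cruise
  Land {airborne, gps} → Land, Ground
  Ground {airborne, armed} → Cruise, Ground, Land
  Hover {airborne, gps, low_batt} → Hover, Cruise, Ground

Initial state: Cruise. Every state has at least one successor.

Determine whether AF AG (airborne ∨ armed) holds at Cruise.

States satisfying AG (airborne ∨ armed): {Cruise, Land, Ground, Hover}.
States satisfying AF AG (airborne ∨ armed): {Cruise, Land, Ground, Hover}.
Cruise ∈ Sat(AF AG (airborne ∨ armed)).

Satisfied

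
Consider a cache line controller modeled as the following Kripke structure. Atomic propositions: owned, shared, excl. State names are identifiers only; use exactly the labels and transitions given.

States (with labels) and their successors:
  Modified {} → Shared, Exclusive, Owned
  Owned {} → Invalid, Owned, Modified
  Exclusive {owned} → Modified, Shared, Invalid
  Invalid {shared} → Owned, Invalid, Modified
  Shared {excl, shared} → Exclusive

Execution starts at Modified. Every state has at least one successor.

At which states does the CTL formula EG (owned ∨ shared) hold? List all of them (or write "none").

{Exclusive, Invalid, Shared}

States satisfying owned ∨ shared: {Exclusive, Invalid, Shared}.
States satisfying EG (owned ∨ shared): {Exclusive, Invalid, Shared}.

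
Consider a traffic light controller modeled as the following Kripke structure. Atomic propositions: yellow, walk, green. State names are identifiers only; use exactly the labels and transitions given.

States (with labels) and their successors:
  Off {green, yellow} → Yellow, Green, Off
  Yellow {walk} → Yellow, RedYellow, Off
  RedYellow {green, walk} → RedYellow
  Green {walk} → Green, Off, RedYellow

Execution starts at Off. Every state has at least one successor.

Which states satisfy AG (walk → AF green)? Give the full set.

States satisfying walk → AF green: {Off, RedYellow}.
States satisfying AG (walk → AF green): {RedYellow}.

{RedYellow}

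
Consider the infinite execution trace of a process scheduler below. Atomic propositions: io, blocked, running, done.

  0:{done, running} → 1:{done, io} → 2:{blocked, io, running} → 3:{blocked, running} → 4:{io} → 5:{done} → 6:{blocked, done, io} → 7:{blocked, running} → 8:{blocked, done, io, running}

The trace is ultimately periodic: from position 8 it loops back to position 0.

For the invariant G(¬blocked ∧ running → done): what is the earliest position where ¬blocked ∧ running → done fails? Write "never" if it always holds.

never

¬blocked ∧ running → done holds at every position 0..8, and those are all the positions the trace ever visits, so the invariant G(¬blocked ∧ running → done) is never violated.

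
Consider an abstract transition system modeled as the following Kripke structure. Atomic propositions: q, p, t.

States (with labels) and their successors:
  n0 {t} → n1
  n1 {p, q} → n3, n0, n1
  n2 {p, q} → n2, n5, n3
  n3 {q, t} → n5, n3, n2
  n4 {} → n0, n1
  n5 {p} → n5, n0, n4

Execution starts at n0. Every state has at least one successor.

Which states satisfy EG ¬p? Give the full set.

{n3}

States satisfying ¬p: {n0, n3, n4}.
States satisfying EG ¬p: {n3}.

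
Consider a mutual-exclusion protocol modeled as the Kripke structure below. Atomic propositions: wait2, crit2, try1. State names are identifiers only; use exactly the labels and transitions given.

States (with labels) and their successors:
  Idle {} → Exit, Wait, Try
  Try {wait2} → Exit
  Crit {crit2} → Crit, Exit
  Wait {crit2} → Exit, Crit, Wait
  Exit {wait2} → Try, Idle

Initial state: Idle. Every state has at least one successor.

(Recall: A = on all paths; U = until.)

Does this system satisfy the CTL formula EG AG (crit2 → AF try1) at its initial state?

States satisfying AG (crit2 → AF try1): ∅.
States satisfying EG AG (crit2 → AF try1): ∅.
No suitable path/successor from Idle witnesses the formula.
Idle ∉ Sat(EG AG (crit2 → AF try1)).

Violated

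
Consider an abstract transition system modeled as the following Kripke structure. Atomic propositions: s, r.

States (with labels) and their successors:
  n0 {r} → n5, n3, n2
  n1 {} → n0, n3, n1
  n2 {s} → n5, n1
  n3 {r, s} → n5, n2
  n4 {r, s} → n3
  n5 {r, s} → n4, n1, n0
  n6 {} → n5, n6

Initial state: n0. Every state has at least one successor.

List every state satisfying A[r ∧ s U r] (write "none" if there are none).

States satisfying r ∧ s: {n3, n4, n5}.
States satisfying r: {n0, n3, n4, n5}.
States satisfying A[r ∧ s U r]: {n0, n3, n4, n5}.

{n0, n3, n4, n5}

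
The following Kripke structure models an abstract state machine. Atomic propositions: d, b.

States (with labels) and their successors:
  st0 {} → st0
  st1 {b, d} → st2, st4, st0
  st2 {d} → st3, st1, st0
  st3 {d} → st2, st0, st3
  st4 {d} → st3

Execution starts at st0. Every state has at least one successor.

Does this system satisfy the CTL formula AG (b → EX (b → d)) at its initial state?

States satisfying b → EX (b → d): {st0, st1, st2, st3, st4}.
States satisfying AG (b → EX (b → d)): {st0, st1, st2, st3, st4}.
Every state reachable from st0 satisfies b → EX (b → d).
st0 ∈ Sat(AG (b → EX (b → d))).

Yes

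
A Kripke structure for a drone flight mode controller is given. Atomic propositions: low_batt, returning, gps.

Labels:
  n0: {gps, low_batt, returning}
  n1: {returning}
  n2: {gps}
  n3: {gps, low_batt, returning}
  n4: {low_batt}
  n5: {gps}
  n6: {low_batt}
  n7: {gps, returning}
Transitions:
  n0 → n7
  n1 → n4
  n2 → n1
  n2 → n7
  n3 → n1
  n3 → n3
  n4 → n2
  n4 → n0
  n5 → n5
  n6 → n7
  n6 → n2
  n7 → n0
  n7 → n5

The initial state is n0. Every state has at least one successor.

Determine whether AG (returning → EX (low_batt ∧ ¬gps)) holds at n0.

States satisfying returning → EX (low_batt ∧ ¬gps): {n1, n2, n4, n5, n6}.
States satisfying AG (returning → EX (low_batt ∧ ¬gps)): {n5}.
n0 is reachable from n0 and violates returning → EX (low_batt ∧ ¬gps), so AG fails at n0.
n0 ∉ Sat(AG (returning → EX (low_batt ∧ ¬gps))).

Does not hold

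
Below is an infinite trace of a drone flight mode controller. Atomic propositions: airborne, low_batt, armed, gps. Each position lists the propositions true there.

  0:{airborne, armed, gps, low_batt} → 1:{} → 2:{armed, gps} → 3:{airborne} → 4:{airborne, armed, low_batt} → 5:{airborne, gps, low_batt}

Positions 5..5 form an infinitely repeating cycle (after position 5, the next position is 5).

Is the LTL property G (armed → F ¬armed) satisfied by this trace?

Satisfied

armed → F ¬armed holds at every position 0..5, and those are all positions ever visited, so G (armed → F ¬armed) holds.
Positions where armed holds: 0, 2, 4.
Check F ¬armed at each: 0→ok, 2→ok, 4→ok.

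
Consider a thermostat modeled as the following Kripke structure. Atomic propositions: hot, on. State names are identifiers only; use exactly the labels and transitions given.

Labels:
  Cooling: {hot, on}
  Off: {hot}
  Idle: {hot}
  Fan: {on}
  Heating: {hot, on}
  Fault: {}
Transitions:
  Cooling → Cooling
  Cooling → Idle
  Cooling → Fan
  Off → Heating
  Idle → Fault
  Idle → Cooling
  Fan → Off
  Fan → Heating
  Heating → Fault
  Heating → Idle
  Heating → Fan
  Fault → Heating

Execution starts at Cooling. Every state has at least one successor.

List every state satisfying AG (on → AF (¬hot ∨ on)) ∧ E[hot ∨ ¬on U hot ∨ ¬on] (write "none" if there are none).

{Cooling, Off, Idle, Heating, Fault}

States satisfying on → AF (¬hot ∨ on): {Cooling, Off, Idle, Fan, Heating, Fault}.
States satisfying AG (on → AF (¬hot ∨ on)): {Cooling, Off, Idle, Fan, Heating, Fault}.
States satisfying hot ∨ ¬on: {Cooling, Off, Idle, Heating, Fault}.
States satisfying E[hot ∨ ¬on U hot ∨ ¬on]: {Cooling, Off, Idle, Heating, Fault}.
States satisfying AG (on → AF (¬hot ∨ on)) ∧ E[hot ∨ ¬on U hot ∨ ¬on]: {Cooling, Off, Idle, Heating, Fault}.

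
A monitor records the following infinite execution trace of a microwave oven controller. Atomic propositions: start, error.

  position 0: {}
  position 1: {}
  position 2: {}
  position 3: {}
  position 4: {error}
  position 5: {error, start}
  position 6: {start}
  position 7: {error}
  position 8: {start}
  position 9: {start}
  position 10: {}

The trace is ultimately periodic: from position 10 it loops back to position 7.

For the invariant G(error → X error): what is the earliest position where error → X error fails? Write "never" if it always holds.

5

Check error → X error at each position in order: 0 ✓, 1 ✓, 2 ✓, 3 ✓, 4 ✓.
At position 5 the labels are {error, start} and the next position 6 has {start}, so error → X error is false there. This is the first violation.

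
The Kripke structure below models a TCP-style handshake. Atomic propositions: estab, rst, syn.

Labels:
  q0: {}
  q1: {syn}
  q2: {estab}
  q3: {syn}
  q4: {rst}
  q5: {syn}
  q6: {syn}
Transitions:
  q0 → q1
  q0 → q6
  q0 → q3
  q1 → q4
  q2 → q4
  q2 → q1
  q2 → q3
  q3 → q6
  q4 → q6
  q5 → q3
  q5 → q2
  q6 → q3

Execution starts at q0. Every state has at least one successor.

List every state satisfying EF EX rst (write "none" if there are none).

States satisfying EX rst: {q1, q2}.
States satisfying EF EX rst: {q0, q1, q2, q5}.

{q0, q1, q2, q5}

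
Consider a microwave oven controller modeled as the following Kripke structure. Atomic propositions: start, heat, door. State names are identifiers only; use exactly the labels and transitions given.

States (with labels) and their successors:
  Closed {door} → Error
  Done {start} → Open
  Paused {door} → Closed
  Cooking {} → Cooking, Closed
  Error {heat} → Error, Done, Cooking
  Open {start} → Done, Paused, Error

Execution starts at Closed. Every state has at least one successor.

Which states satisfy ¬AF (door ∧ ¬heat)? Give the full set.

{Done, Cooking, Error, Open}

States satisfying door ∧ ¬heat: {Closed, Paused}.
States satisfying AF (door ∧ ¬heat): {Closed, Paused}.
States satisfying ¬AF (door ∧ ¬heat): {Done, Cooking, Error, Open}.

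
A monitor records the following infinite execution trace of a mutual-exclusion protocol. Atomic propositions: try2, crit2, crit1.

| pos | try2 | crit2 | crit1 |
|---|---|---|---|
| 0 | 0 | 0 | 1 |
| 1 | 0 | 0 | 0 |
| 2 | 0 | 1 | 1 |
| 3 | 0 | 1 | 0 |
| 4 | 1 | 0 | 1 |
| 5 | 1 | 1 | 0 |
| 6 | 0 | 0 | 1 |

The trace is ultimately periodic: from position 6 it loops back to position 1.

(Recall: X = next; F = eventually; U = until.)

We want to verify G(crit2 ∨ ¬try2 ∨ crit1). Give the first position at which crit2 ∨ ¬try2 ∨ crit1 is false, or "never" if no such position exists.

crit2 ∨ ¬try2 ∨ crit1 holds at every position 0..6, and those are all the positions the trace ever visits, so the invariant G(crit2 ∨ ¬try2 ∨ crit1) is never violated.

never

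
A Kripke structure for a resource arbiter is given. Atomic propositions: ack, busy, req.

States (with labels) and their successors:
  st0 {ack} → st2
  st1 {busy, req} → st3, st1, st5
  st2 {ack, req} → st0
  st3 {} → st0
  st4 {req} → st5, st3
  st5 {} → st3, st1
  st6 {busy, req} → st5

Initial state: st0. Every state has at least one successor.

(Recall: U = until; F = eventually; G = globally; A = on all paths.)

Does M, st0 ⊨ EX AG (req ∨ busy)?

States satisfying AG (req ∨ busy): ∅.
States satisfying EX AG (req ∨ busy): ∅.
No suitable path/successor from st0 witnesses the formula.
st0 ∉ Sat(EX AG (req ∨ busy)).

Does not hold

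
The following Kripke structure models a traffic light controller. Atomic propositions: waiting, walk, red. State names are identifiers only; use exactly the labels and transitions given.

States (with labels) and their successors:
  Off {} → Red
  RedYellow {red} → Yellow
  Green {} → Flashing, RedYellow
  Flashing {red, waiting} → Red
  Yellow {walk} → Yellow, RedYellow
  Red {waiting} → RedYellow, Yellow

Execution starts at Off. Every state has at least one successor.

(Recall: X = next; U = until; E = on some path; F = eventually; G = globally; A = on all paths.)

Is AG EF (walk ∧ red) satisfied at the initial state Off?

States satisfying EF (walk ∧ red): ∅.
States satisfying AG EF (walk ∧ red): ∅.
Off is reachable from Off and violates EF (walk ∧ red), so AG fails at Off.
Off ∉ Sat(AG EF (walk ∧ red)).

No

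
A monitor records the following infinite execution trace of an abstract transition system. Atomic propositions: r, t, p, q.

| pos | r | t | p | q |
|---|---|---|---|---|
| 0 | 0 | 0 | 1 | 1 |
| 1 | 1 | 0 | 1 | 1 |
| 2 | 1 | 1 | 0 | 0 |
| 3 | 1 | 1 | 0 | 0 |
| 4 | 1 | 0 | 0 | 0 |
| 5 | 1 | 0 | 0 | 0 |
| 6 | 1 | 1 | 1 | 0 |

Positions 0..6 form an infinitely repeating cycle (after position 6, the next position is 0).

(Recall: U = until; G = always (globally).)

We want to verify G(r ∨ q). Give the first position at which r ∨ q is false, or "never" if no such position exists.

never

r ∨ q holds at every position 0..6, and those are all the positions the trace ever visits, so the invariant G(r ∨ q) is never violated.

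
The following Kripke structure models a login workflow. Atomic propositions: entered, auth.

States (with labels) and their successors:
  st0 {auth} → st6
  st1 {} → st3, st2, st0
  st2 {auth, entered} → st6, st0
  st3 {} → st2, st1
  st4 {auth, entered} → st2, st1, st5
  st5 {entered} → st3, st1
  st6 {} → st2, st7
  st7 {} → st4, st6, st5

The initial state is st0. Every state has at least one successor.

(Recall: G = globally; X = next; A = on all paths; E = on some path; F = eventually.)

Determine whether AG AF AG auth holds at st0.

States satisfying AF AG auth: ∅.
States satisfying AG AF AG auth: ∅.
st0 is reachable from st0 and violates AF AG auth, so AG fails at st0.
st0 ∉ Sat(AG AF AG auth).

No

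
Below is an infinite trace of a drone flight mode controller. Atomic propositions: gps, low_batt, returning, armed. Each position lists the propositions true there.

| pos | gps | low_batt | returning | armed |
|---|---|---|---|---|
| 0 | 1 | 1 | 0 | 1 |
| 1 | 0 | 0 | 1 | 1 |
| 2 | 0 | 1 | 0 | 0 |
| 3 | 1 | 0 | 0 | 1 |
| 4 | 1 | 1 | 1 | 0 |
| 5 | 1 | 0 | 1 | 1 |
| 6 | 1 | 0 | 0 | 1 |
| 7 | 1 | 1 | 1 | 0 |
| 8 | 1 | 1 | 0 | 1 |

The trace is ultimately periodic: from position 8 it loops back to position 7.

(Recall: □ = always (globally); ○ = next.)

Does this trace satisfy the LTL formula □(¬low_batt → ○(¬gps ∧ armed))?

¬low_batt → ○(¬gps ∧ armed) must hold at every position from 0 onward. It fails at position 1, so □(¬low_batt → ○(¬gps ∧ armed)) is false.
Positions where ¬low_batt holds: 1, 3, 5, 6.
Check ○(¬gps ∧ armed) at each: 1→fails, 3→fails, 5→fails, 6→fails.

No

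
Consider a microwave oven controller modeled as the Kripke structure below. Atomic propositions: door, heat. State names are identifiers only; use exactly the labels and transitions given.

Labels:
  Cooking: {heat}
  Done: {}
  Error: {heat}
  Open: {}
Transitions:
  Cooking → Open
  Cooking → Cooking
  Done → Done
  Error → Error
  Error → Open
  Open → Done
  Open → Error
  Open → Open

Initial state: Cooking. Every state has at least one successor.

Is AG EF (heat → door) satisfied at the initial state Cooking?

States satisfying EF (heat → door): {Cooking, Done, Error, Open}.
States satisfying AG EF (heat → door): {Cooking, Done, Error, Open}.
Every state reachable from Cooking satisfies EF (heat → door).
Cooking ∈ Sat(AG EF (heat → door)).

Yes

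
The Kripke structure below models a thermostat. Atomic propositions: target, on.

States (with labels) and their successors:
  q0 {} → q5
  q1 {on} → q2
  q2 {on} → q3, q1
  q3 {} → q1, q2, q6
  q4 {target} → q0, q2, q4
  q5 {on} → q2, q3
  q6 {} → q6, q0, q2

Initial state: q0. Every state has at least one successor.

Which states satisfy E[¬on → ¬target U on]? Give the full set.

{q0, q1, q2, q3, q5, q6}

States satisfying ¬on → ¬target: {q0, q1, q2, q3, q5, q6}.
States satisfying on: {q1, q2, q5}.
States satisfying E[¬on → ¬target U on]: {q0, q1, q2, q3, q5, q6}.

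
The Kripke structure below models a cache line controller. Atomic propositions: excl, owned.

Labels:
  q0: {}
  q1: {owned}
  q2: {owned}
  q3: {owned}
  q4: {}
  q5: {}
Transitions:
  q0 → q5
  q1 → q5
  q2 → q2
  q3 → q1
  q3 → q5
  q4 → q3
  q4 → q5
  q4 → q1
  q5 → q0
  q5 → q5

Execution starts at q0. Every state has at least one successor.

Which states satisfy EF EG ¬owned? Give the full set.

{q0, q1, q3, q4, q5}

States satisfying EG ¬owned: {q0, q4, q5}.
States satisfying EF EG ¬owned: {q0, q1, q3, q4, q5}.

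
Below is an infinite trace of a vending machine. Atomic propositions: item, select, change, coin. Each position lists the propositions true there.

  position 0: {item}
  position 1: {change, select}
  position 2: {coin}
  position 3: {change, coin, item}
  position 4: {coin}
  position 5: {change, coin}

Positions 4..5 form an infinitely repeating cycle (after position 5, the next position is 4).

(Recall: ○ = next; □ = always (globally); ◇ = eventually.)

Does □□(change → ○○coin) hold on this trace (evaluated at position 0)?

□(change → ○○coin) holds at every position 0..5, and those are all positions ever visited, so □□(change → ○○coin) holds.

Holds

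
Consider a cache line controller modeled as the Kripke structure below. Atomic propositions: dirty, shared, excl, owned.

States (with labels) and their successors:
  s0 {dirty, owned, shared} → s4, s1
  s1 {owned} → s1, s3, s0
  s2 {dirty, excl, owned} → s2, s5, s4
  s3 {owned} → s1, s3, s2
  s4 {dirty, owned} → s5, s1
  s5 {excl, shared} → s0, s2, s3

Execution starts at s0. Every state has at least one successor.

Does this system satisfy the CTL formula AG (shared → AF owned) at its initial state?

States satisfying shared → AF owned: {s0, s1, s2, s3, s4, s5}.
States satisfying AG (shared → AF owned): {s0, s1, s2, s3, s4, s5}.
Every state reachable from s0 satisfies shared → AF owned.
s0 ∈ Sat(AG (shared → AF owned)).

Satisfied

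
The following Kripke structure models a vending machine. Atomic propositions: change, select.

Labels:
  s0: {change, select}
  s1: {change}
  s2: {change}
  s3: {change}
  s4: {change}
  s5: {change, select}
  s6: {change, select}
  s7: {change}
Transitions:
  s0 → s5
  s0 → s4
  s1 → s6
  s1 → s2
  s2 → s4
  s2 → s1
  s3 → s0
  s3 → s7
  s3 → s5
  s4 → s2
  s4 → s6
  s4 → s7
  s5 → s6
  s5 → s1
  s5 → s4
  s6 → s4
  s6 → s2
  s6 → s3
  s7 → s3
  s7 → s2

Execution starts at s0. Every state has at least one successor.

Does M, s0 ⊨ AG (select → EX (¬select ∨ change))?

States satisfying select → EX (¬select ∨ change): {s0, s1, s2, s3, s4, s5, s6, s7}.
States satisfying AG (select → EX (¬select ∨ change)): {s0, s1, s2, s3, s4, s5, s6, s7}.
Every state reachable from s0 satisfies select → EX (¬select ∨ change).
s0 ∈ Sat(AG (select → EX (¬select ∨ change))).

Holds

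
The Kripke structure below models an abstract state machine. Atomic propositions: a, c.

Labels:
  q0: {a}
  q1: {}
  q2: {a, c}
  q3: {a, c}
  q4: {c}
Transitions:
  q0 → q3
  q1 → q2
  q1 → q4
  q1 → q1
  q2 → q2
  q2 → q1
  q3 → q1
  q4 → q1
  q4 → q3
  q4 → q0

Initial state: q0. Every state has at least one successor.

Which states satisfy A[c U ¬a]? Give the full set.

{q1, q3, q4}

States satisfying c: {q2, q3, q4}.
States satisfying ¬a: {q1, q4}.
States satisfying A[c U ¬a]: {q1, q3, q4}.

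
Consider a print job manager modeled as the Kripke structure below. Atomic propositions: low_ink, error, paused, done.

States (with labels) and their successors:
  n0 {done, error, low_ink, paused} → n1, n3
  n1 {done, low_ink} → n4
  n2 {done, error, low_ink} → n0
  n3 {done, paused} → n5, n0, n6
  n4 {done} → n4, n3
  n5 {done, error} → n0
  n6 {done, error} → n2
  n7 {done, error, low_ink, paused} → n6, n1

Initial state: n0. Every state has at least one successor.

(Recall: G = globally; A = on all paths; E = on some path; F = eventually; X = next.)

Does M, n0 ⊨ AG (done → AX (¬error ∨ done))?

Yes

States satisfying done → AX (¬error ∨ done): {n0, n1, n2, n3, n4, n5, n6, n7}.
States satisfying AG (done → AX (¬error ∨ done)): {n0, n1, n2, n3, n4, n5, n6, n7}.
Every state reachable from n0 satisfies done → AX (¬error ∨ done).
n0 ∈ Sat(AG (done → AX (¬error ∨ done))).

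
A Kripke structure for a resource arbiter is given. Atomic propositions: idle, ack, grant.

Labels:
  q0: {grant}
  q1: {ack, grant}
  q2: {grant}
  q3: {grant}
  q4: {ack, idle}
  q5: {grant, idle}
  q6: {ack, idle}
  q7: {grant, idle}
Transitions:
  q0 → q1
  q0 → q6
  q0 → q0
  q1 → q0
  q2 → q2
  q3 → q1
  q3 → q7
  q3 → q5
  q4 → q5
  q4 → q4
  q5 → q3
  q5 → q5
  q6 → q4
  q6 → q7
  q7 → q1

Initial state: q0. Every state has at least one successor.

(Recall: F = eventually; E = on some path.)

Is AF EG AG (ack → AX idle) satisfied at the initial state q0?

Does not hold

States satisfying EG AG (ack → AX idle): {q2}.
States satisfying AF EG AG (ack → AX idle): {q2}.
There is a path from q0 along which EG AG (ack → AX idle) never holds.
q0 ∉ Sat(AF EG AG (ack → AX idle)).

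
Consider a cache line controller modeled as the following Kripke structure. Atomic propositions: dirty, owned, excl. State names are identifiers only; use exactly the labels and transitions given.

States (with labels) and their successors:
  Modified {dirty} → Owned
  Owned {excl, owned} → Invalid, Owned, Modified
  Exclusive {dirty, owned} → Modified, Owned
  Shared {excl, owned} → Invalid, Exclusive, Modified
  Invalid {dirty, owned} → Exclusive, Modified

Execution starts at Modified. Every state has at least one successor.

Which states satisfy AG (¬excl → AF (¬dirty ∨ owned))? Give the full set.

States satisfying ¬excl → AF (¬dirty ∨ owned): {Modified, Owned, Exclusive, Shared, Invalid}.
States satisfying AG (¬excl → AF (¬dirty ∨ owned)): {Modified, Owned, Exclusive, Shared, Invalid}.

{Modified, Owned, Exclusive, Shared, Invalid}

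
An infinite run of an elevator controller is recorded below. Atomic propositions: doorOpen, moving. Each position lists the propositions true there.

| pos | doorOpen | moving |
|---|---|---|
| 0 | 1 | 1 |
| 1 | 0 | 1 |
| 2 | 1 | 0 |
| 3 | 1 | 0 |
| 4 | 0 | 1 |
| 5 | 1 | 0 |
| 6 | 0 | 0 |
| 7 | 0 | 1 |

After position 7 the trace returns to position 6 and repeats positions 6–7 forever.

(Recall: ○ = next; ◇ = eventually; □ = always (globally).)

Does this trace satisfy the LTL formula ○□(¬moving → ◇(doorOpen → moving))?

The position after 0 is 1; □(¬moving → ◇(doorOpen → moving)) is true there.

Yes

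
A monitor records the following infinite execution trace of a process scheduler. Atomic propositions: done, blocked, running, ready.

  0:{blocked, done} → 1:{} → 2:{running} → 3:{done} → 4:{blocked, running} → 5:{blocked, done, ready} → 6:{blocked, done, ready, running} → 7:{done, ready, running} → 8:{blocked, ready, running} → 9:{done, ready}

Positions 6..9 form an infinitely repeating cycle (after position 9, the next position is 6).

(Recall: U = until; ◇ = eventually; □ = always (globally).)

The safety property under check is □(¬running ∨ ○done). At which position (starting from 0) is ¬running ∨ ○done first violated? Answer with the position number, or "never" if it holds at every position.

7

Check ¬running ∨ ○done at each position in order: 0 ✓, 1 ✓, 2 ✓, 3 ✓, 4 ✓, 5 ✓, 6 ✓.
At position 7 the labels are {done, ready, running} and the next position 8 has {blocked, ready, running}, so ¬running ∨ ○done is false there. This is the first violation.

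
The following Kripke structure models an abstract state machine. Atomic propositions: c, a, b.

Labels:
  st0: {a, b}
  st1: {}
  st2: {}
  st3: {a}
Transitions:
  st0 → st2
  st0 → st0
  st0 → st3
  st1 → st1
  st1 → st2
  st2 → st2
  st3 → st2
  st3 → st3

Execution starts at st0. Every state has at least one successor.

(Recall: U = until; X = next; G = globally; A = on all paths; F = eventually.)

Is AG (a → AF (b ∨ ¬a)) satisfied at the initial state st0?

No

States satisfying a → AF (b ∨ ¬a): {st0, st1, st2}.
States satisfying AG (a → AF (b ∨ ¬a)): {st1, st2}.
st3 is reachable from st0 and violates a → AF (b ∨ ¬a), so AG fails at st0.
st0 ∉ Sat(AG (a → AF (b ∨ ¬a))).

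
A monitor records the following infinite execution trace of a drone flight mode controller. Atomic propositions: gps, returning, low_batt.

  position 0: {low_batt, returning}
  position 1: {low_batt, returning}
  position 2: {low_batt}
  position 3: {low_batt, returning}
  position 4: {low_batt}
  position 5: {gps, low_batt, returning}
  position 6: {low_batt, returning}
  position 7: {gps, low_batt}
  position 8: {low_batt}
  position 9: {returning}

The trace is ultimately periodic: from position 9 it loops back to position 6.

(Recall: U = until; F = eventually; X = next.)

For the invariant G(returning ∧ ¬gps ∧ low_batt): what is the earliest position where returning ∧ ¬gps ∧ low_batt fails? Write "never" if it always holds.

2

Check returning ∧ ¬gps ∧ low_batt at each position in order: 0 ✓, 1 ✓.
At position 2 the labels are {low_batt}, so returning ∧ ¬gps ∧ low_batt is false there. This is the first violation.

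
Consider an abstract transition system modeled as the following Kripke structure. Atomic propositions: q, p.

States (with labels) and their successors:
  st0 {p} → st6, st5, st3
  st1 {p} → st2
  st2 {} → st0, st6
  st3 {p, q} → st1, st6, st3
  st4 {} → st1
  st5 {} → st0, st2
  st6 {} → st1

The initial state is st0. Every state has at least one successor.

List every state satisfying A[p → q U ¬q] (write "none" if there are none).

{st0, st1, st2, st4, st5, st6}

States satisfying p → q: {st2, st3, st4, st5, st6}.
States satisfying ¬q: {st0, st1, st2, st4, st5, st6}.
States satisfying A[p → q U ¬q]: {st0, st1, st2, st4, st5, st6}.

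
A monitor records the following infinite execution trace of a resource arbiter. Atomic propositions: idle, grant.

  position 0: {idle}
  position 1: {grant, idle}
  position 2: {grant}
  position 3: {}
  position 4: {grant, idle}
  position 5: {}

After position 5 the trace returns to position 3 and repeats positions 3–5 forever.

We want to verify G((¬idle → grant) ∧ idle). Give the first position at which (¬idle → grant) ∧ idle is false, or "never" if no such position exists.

Check (¬idle → grant) ∧ idle at each position in order: 0 ✓, 1 ✓.
At position 2 the labels are {grant}, so (¬idle → grant) ∧ idle is false there. This is the first violation.

2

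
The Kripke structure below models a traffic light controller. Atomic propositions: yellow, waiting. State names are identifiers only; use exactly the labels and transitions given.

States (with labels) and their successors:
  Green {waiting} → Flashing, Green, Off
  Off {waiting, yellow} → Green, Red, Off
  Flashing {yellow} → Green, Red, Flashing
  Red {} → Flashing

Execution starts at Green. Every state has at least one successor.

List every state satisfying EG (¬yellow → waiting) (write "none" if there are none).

States satisfying ¬yellow → waiting: {Green, Off, Flashing}.
States satisfying EG (¬yellow → waiting): {Green, Off, Flashing}.

{Green, Off, Flashing}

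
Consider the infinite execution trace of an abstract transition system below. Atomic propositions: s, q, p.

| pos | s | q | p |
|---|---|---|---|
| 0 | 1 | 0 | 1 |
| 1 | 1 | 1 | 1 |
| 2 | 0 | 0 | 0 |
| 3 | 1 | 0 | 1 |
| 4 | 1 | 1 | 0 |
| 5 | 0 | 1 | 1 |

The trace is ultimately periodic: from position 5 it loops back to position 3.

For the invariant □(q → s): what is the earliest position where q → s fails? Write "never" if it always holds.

5

Check q → s at each position in order: 0 ✓, 1 ✓, 2 ✓, 3 ✓, 4 ✓.
At position 5 the labels are {p, q}, so q → s is false there. This is the first violation.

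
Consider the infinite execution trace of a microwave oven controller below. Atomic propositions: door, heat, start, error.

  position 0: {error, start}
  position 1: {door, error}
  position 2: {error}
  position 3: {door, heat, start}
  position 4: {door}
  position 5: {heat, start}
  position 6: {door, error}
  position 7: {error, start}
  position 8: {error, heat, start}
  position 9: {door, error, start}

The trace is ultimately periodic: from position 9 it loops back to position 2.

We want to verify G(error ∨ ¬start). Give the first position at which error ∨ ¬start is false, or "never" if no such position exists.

Check error ∨ ¬start at each position in order: 0 ✓, 1 ✓, 2 ✓.
At position 3 the labels are {door, heat, start}, so error ∨ ¬start is false there. This is the first violation.

3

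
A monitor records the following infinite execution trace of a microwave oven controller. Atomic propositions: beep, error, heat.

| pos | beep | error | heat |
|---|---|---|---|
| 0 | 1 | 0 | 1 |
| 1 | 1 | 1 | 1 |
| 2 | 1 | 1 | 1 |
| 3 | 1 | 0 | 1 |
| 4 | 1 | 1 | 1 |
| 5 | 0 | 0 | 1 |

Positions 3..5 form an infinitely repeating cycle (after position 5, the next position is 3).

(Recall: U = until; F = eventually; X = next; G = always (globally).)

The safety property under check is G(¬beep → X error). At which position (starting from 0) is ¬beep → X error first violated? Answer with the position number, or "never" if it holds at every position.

5

Check ¬beep → X error at each position in order: 0 ✓, 1 ✓, 2 ✓, 3 ✓, 4 ✓.
At position 5 the labels are {heat} and the next position 3 has {beep, heat}, so ¬beep → X error is false there. This is the first violation.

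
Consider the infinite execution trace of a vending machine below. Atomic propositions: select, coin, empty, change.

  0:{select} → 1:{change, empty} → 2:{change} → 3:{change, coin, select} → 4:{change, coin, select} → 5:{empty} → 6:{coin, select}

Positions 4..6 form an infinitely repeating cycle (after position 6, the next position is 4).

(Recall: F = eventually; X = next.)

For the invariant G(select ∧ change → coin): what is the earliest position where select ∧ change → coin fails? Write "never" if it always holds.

never

select ∧ change → coin holds at every position 0..6, and those are all the positions the trace ever visits, so the invariant G(select ∧ change → coin) is never violated.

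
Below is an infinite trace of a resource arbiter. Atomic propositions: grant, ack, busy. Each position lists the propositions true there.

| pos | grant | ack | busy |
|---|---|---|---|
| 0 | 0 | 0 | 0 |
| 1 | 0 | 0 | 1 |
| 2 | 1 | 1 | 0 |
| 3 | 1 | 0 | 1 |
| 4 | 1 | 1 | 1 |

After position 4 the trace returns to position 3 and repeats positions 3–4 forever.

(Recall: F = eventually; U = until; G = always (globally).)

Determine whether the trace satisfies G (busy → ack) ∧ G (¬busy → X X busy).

Violated

busy → ack must hold at every position from 0 onward. It fails at position 1, so G (busy → ack) is false.
Positions where busy holds: 1, 3, 4.
Check ack at each: 1→fails, 3→fails, 4→ok.
¬busy → X X busy must hold at every position from 0 onward. It fails at position 0, so G (¬busy → X X busy) is false.
Positions where ¬busy holds: 0, 2.
Check X X busy at each: 0→fails, 2→ok.
At position 0: G (busy → ack) is false; G (¬busy → X X busy) is false; so G (busy → ack) ∧ G (¬busy → X X busy) is false.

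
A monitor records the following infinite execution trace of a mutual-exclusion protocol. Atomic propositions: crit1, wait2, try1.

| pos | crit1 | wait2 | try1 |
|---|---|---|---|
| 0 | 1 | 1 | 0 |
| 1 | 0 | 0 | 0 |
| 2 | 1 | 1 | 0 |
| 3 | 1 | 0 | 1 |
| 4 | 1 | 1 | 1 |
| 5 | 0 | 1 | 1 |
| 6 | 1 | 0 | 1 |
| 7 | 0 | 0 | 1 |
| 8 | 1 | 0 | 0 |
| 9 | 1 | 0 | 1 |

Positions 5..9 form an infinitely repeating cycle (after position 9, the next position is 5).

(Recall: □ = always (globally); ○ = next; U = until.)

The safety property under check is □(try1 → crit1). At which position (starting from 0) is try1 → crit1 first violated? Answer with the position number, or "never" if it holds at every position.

5

Check try1 → crit1 at each position in order: 0 ✓, 1 ✓, 2 ✓, 3 ✓, 4 ✓.
At position 5 the labels are {try1, wait2}, so try1 → crit1 is false there. This is the first violation.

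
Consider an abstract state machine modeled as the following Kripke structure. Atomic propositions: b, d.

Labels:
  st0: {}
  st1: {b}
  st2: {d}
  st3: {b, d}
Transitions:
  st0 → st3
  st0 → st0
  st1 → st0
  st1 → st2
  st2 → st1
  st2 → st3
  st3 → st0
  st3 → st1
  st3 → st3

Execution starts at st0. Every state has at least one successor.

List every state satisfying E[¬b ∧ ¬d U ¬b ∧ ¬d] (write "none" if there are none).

{st0}

States satisfying ¬b ∧ ¬d: {st0}.
States satisfying E[¬b ∧ ¬d U ¬b ∧ ¬d]: {st0}.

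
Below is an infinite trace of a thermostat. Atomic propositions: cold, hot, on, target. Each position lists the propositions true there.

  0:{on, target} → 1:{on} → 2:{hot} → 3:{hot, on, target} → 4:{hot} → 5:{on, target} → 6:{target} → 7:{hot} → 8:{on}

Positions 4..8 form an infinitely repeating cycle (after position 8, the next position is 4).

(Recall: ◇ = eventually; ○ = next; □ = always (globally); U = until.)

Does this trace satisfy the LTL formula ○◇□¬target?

The position after 0 is 1; ◇□¬target is false there.

No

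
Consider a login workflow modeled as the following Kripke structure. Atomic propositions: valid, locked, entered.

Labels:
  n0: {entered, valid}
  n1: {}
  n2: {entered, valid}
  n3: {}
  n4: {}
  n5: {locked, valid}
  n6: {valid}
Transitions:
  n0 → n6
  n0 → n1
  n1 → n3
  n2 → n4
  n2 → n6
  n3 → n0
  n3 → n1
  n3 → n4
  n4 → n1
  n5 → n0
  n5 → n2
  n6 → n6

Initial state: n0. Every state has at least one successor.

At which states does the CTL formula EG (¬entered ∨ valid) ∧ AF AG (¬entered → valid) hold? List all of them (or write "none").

{n6}

States satisfying ¬entered ∨ valid: {n0, n1, n2, n3, n4, n5, n6}.
States satisfying EG (¬entered ∨ valid): {n0, n1, n2, n3, n4, n5, n6}.
States satisfying AG (¬entered → valid): {n6}.
States satisfying AF AG (¬entered → valid): {n6}.
States satisfying EG (¬entered ∨ valid) ∧ AF AG (¬entered → valid): {n6}.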